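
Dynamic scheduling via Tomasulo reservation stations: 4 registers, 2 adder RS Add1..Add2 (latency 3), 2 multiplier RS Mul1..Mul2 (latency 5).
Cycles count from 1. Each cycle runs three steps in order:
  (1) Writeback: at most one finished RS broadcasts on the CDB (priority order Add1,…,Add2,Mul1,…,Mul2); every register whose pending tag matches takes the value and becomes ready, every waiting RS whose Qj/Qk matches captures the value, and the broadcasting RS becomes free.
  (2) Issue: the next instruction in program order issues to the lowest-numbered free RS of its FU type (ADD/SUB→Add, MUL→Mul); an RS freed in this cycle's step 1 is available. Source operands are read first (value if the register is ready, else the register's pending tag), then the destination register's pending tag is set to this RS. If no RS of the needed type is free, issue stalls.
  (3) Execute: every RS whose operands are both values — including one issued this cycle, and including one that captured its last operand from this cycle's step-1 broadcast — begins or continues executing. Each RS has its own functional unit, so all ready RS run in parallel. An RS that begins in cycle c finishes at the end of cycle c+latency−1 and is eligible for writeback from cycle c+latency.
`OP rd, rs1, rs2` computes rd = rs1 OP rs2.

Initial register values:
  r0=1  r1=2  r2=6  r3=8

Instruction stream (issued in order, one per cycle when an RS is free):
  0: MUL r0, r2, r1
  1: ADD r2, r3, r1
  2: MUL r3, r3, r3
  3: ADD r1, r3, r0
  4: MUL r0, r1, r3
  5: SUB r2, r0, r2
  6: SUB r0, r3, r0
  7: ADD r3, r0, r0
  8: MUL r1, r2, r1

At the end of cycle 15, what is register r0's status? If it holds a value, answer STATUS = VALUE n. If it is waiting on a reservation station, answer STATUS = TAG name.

  c1: issue MUL r0<-Mul1  regs: r0:Mul1,r1:2,r2:6,r3:8
  c2: issue ADD r2<-Add1  regs: r0:Mul1,r1:2,r2:Add1,r3:8
  c3: issue MUL r3<-Mul2  regs: r0:Mul1,r1:2,r2:Add1,r3:Mul2
  c4: issue ADD r1<-Add2  regs: r0:Mul1,r1:Add2,r2:Add1,r3:Mul2
  c5: CDB Add1=10; stall  regs: r0:Mul1,r1:Add2,r2:10,r3:Mul2
  c6: CDB Mul1=12; issue MUL r0<-Mul1  regs: r0:Mul1,r1:Add2,r2:10,r3:Mul2
  c7: issue SUB r2<-Add1  regs: r0:Mul1,r1:Add2,r2:Add1,r3:Mul2
  c8: CDB Mul2=64; stall  regs: r0:Mul1,r1:Add2,r2:Add1,r3:64
  c9: stall  regs: r0:Mul1,r1:Add2,r2:Add1,r3:64
  c10: stall  regs: r0:Mul1,r1:Add2,r2:Add1,r3:64
  c11: CDB Add2=76; issue SUB r0<-Add2  regs: r0:Add2,r1:76,r2:Add1,r3:64
  c12: stall  regs: r0:Add2,r1:76,r2:Add1,r3:64
  c13: stall  regs: r0:Add2,r1:76,r2:Add1,r3:64
  c14: stall  regs: r0:Add2,r1:76,r2:Add1,r3:64
  c15: stall  regs: r0:Add2,r1:76,r2:Add1,r3:64

STATUS = TAG Add2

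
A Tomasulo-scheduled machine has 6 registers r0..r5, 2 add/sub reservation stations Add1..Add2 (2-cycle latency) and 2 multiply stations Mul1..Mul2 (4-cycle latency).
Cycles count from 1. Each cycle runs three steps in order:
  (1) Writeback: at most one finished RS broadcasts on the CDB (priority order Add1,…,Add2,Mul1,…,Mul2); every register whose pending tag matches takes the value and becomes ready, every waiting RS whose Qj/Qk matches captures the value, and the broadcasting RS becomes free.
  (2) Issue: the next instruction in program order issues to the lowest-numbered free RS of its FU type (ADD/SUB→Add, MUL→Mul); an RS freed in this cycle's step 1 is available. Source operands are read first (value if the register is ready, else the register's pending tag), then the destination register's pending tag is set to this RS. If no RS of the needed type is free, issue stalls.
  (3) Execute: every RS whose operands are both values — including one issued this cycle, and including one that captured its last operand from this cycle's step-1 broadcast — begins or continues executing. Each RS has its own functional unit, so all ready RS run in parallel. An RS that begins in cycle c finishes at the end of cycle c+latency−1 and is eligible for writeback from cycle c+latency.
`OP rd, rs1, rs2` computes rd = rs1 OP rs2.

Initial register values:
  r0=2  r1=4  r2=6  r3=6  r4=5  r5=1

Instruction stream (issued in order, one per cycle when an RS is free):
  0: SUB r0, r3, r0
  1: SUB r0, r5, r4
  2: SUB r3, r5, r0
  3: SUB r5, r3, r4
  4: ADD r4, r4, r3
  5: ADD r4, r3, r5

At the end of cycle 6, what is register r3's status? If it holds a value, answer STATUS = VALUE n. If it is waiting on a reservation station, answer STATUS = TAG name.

cycle 1: issue SUB r0<-Add1 // r0:Add1,r1:4,r2:6,r3:6,r4:5,r5:1
cycle 2: issue SUB r0<-Add2 // r0:Add2,r1:4,r2:6,r3:6,r4:5,r5:1
cycle 3: CDB Add1=4; issue SUB r3<-Add1 // r0:Add2,r1:4,r2:6,r3:Add1,r4:5,r5:1
cycle 4: CDB Add2=-4; issue SUB r5<-Add2 // r0:-4,r1:4,r2:6,r3:Add1,r4:5,r5:Add2
cycle 5: stall // r0:-4,r1:4,r2:6,r3:Add1,r4:5,r5:Add2
cycle 6: CDB Add1=5; issue ADD r4<-Add1 // r0:-4,r1:4,r2:6,r3:5,r4:Add1,r5:Add2

STATUS = VALUE 5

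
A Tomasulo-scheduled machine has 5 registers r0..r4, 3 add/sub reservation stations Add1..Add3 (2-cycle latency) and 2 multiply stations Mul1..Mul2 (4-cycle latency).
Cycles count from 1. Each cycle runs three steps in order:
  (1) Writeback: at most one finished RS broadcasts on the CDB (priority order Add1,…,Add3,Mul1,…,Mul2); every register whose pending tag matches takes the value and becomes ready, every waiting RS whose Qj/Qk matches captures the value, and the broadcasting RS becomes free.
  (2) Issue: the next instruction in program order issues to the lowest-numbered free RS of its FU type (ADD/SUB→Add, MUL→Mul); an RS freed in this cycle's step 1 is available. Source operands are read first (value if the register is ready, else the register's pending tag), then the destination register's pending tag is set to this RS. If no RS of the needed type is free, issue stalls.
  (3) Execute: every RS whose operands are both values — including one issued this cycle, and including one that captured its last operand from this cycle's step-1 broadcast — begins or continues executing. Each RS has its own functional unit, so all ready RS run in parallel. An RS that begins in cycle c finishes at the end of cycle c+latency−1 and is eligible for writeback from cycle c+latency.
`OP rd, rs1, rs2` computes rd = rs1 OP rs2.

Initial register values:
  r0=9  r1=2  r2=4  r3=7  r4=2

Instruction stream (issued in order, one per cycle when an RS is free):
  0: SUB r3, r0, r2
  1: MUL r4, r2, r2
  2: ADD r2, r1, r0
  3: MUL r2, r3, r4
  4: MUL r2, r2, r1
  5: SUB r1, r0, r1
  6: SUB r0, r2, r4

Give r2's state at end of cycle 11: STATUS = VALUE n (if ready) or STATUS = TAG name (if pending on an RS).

STATUS = TAG Mul1

  c1: issue SUB r3<-Add1  regs: r0:9,r1:2,r2:4,r3:Add1,r4:2
  c2: issue MUL r4<-Mul1  regs: r0:9,r1:2,r2:4,r3:Add1,r4:Mul1
  c3: CDB Add1=5; issue ADD r2<-Add1  regs: r0:9,r1:2,r2:Add1,r3:5,r4:Mul1
  c4: issue MUL r2<-Mul2  regs: r0:9,r1:2,r2:Mul2,r3:5,r4:Mul1
  c5: CDB Add1=11; stall  regs: r0:9,r1:2,r2:Mul2,r3:5,r4:Mul1
  c6: CDB Mul1=16; issue MUL r2<-Mul1  regs: r0:9,r1:2,r2:Mul1,r3:5,r4:16
  c7: issue SUB r1<-Add1  regs: r0:9,r1:Add1,r2:Mul1,r3:5,r4:16
  c8: issue SUB r0<-Add2  regs: r0:Add2,r1:Add1,r2:Mul1,r3:5,r4:16
  c9: CDB Add1=7  regs: r0:Add2,r1:7,r2:Mul1,r3:5,r4:16
  c10: CDB Mul2=80  regs: r0:Add2,r1:7,r2:Mul1,r3:5,r4:16
  c11: -  regs: r0:Add2,r1:7,r2:Mul1,r3:5,r4:16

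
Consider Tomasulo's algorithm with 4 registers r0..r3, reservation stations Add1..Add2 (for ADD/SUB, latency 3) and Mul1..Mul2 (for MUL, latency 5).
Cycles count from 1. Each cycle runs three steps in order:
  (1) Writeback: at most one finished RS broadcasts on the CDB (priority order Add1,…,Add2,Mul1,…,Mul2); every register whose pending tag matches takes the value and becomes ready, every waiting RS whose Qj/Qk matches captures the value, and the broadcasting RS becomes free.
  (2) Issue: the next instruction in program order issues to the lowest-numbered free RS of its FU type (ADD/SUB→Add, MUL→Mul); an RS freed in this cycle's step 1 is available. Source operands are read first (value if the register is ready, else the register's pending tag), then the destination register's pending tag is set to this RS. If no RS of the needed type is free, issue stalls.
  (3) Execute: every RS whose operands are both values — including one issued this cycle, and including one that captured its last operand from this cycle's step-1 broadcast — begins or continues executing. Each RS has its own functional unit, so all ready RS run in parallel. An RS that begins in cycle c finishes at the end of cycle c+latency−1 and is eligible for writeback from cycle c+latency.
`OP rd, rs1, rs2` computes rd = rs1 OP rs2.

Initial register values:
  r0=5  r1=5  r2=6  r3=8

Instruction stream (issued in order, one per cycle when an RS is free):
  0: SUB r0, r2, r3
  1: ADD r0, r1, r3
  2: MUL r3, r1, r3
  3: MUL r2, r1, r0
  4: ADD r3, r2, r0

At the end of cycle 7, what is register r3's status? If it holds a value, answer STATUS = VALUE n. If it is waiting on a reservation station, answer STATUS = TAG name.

cycle 1: issue SUB r0<-Add1 // r0:Add1,r1:5,r2:6,r3:8
cycle 2: issue ADD r0<-Add2 // r0:Add2,r1:5,r2:6,r3:8
cycle 3: issue MUL r3<-Mul1 // r0:Add2,r1:5,r2:6,r3:Mul1
cycle 4: CDB Add1=-2; issue MUL r2<-Mul2 // r0:Add2,r1:5,r2:Mul2,r3:Mul1
cycle 5: CDB Add2=13; issue ADD r3<-Add1 // r0:13,r1:5,r2:Mul2,r3:Add1
cycle 6: - // r0:13,r1:5,r2:Mul2,r3:Add1
cycle 7: - // r0:13,r1:5,r2:Mul2,r3:Add1

STATUS = TAG Add1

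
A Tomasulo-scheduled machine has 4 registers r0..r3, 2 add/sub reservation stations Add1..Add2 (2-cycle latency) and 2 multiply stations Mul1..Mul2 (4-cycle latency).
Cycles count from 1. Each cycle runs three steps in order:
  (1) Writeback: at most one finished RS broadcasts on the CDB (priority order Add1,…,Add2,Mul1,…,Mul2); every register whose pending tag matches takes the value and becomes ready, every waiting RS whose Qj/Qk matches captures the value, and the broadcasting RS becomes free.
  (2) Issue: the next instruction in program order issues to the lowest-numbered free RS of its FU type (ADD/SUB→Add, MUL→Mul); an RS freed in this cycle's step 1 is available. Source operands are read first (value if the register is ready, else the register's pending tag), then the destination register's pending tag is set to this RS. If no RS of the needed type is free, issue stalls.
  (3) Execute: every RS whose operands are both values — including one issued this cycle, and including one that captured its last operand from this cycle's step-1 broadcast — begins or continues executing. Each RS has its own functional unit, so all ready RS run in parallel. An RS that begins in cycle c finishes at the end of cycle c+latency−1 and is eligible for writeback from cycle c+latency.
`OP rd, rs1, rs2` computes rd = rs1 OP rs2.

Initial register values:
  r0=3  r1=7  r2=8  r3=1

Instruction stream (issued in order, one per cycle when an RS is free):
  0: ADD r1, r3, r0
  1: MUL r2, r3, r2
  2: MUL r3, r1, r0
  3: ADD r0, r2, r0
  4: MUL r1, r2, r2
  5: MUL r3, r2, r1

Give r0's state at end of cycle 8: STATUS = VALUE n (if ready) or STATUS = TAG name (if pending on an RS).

STATUS = VALUE 11

c1: issue ADD r1<-Add1 | r0:3,r1:Add1,r2:8,r3:1
c2: issue MUL r2<-Mul1 | r0:3,r1:Add1,r2:Mul1,r3:1
c3: CDB Add1=4; issue MUL r3<-Mul2 | r0:3,r1:4,r2:Mul1,r3:Mul2
c4: issue ADD r0<-Add1 | r0:Add1,r1:4,r2:Mul1,r3:Mul2
c5: stall | r0:Add1,r1:4,r2:Mul1,r3:Mul2
c6: CDB Mul1=8; issue MUL r1<-Mul1 | r0:Add1,r1:Mul1,r2:8,r3:Mul2
c7: CDB Mul2=12; issue MUL r3<-Mul2 | r0:Add1,r1:Mul1,r2:8,r3:Mul2
c8: CDB Add1=11 | r0:11,r1:Mul1,r2:8,r3:Mul2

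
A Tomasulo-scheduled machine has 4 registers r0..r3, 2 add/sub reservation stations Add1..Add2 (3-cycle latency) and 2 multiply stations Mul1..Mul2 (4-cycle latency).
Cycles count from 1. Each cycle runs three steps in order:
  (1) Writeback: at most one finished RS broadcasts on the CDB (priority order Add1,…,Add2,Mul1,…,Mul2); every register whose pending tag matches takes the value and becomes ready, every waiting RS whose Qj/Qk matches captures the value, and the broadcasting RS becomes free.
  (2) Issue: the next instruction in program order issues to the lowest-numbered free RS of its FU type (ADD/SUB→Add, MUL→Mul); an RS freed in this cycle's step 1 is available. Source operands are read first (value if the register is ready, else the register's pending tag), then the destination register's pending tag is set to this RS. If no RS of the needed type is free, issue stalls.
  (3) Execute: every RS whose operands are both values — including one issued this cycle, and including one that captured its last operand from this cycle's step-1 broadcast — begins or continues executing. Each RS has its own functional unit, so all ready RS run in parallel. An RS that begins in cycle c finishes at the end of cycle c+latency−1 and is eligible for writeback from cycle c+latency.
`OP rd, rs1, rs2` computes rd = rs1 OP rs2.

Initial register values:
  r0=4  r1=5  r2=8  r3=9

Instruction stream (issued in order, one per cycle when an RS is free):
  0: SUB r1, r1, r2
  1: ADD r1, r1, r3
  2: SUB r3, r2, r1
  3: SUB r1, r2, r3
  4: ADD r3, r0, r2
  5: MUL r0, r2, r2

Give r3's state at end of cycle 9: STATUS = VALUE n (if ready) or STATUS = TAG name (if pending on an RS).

STATUS = TAG Add1

cycle 1: issue SUB r1<-Add1 // r0:4,r1:Add1,r2:8,r3:9
cycle 2: issue ADD r1<-Add2 // r0:4,r1:Add2,r2:8,r3:9
cycle 3: stall // r0:4,r1:Add2,r2:8,r3:9
cycle 4: CDB Add1=-3; issue SUB r3<-Add1 // r0:4,r1:Add2,r2:8,r3:Add1
cycle 5: stall // r0:4,r1:Add2,r2:8,r3:Add1
cycle 6: stall // r0:4,r1:Add2,r2:8,r3:Add1
cycle 7: CDB Add2=6; issue SUB r1<-Add2 // r0:4,r1:Add2,r2:8,r3:Add1
cycle 8: stall // r0:4,r1:Add2,r2:8,r3:Add1
cycle 9: stall // r0:4,r1:Add2,r2:8,r3:Add1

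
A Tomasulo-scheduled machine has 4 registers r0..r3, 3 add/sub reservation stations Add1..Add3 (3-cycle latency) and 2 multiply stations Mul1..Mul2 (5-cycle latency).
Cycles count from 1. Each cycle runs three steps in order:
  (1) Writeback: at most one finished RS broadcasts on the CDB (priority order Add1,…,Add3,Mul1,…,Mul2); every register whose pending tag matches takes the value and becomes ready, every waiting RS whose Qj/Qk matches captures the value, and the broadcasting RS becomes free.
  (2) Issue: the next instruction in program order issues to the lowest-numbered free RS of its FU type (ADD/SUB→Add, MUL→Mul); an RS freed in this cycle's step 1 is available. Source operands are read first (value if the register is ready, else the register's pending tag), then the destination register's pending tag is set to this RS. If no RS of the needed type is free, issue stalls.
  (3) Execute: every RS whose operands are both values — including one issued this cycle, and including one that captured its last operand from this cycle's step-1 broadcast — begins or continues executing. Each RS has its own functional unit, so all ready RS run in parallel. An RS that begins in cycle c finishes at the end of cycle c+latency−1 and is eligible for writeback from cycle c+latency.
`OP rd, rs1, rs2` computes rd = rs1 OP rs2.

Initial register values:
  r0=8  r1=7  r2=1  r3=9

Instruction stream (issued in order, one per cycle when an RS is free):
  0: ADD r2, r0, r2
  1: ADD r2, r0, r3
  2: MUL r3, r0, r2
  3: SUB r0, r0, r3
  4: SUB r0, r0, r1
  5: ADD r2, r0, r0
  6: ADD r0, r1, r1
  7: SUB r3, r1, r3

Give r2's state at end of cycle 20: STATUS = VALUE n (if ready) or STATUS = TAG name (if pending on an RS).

  c1: issue ADD r2<-Add1  regs: r0:8,r1:7,r2:Add1,r3:9
  c2: issue ADD r2<-Add2  regs: r0:8,r1:7,r2:Add2,r3:9
  c3: issue MUL r3<-Mul1  regs: r0:8,r1:7,r2:Add2,r3:Mul1
  c4: CDB Add1=9; issue SUB r0<-Add1  regs: r0:Add1,r1:7,r2:Add2,r3:Mul1
  c5: CDB Add2=17; issue SUB r0<-Add2  regs: r0:Add2,r1:7,r2:17,r3:Mul1
  c6: issue ADD r2<-Add3  regs: r0:Add2,r1:7,r2:Add3,r3:Mul1
  c7: stall  regs: r0:Add2,r1:7,r2:Add3,r3:Mul1
  c8: stall  regs: r0:Add2,r1:7,r2:Add3,r3:Mul1
  c9: stall  regs: r0:Add2,r1:7,r2:Add3,r3:Mul1
  c10: CDB Mul1=136; stall  regs: r0:Add2,r1:7,r2:Add3,r3:136
  c11: stall  regs: r0:Add2,r1:7,r2:Add3,r3:136
  c12: stall  regs: r0:Add2,r1:7,r2:Add3,r3:136
  c13: CDB Add1=-128; issue ADD r0<-Add1  regs: r0:Add1,r1:7,r2:Add3,r3:136
  c14: stall  regs: r0:Add1,r1:7,r2:Add3,r3:136
  c15: stall  regs: r0:Add1,r1:7,r2:Add3,r3:136
  c16: CDB Add1=14; issue SUB r3<-Add1  regs: r0:14,r1:7,r2:Add3,r3:Add1
  c17: CDB Add2=-135  regs: r0:14,r1:7,r2:Add3,r3:Add1
  c18: -  regs: r0:14,r1:7,r2:Add3,r3:Add1
  c19: CDB Add1=-129  regs: r0:14,r1:7,r2:Add3,r3:-129
  c20: CDB Add3=-270  regs: r0:14,r1:7,r2:-270,r3:-129

STATUS = VALUE -270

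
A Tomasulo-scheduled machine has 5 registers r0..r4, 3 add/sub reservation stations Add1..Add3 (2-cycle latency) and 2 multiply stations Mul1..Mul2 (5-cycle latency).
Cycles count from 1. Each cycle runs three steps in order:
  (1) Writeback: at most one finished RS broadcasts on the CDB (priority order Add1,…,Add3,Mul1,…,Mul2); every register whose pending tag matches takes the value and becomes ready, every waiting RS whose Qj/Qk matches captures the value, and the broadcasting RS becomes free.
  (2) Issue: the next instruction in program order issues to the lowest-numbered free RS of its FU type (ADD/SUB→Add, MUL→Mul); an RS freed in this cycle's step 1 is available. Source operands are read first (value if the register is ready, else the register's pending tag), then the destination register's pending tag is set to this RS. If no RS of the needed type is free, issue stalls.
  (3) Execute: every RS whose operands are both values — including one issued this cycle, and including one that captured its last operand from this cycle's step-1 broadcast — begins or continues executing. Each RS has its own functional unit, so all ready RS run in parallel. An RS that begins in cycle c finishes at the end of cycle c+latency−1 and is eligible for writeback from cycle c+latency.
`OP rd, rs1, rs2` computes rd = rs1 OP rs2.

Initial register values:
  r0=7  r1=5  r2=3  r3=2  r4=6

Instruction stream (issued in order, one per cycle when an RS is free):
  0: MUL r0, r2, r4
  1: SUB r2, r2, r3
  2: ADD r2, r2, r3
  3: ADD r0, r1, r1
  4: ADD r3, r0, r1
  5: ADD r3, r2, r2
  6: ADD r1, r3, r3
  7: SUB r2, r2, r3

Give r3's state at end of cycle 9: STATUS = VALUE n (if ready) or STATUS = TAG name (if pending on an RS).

STATUS = VALUE 6

  c1: issue MUL r0<-Mul1  regs: r0:Mul1,r1:5,r2:3,r3:2,r4:6
  c2: issue SUB r2<-Add1  regs: r0:Mul1,r1:5,r2:Add1,r3:2,r4:6
  c3: issue ADD r2<-Add2  regs: r0:Mul1,r1:5,r2:Add2,r3:2,r4:6
  c4: CDB Add1=1; issue ADD r0<-Add1  regs: r0:Add1,r1:5,r2:Add2,r3:2,r4:6
  c5: issue ADD r3<-Add3  regs: r0:Add1,r1:5,r2:Add2,r3:Add3,r4:6
  c6: CDB Add1=10; issue ADD r3<-Add1  regs: r0:10,r1:5,r2:Add2,r3:Add1,r4:6
  c7: CDB Add2=3; issue ADD r1<-Add2  regs: r0:10,r1:Add2,r2:3,r3:Add1,r4:6
  c8: CDB Add3=15; issue SUB r2<-Add3  regs: r0:10,r1:Add2,r2:Add3,r3:Add1,r4:6
  c9: CDB Add1=6  regs: r0:10,r1:Add2,r2:Add3,r3:6,r4:6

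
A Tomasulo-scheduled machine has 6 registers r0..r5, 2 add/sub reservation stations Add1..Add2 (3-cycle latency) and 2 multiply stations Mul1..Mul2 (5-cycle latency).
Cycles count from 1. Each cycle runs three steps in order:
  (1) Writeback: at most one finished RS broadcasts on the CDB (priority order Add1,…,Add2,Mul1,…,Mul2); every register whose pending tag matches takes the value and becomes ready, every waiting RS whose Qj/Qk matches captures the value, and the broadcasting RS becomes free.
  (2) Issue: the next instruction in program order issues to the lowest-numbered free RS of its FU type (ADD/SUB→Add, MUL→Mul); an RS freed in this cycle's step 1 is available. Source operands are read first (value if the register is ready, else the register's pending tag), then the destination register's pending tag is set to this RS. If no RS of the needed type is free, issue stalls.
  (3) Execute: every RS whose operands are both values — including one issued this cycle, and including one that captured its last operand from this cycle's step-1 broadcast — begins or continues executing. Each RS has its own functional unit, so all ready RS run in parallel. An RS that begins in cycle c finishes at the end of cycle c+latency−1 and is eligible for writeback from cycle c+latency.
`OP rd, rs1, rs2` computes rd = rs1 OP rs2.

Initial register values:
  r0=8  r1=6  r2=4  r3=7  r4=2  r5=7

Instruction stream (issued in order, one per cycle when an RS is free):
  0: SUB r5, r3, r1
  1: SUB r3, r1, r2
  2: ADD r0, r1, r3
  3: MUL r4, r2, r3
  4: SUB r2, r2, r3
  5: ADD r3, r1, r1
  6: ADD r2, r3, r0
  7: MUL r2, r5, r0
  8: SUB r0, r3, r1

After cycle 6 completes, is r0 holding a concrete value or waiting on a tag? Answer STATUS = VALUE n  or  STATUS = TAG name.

STATUS = TAG Add1

c1: issue SUB r5<-Add1 | r0:8,r1:6,r2:4,r3:7,r4:2,r5:Add1
c2: issue SUB r3<-Add2 | r0:8,r1:6,r2:4,r3:Add2,r4:2,r5:Add1
c3: stall | r0:8,r1:6,r2:4,r3:Add2,r4:2,r5:Add1
c4: CDB Add1=1; issue ADD r0<-Add1 | r0:Add1,r1:6,r2:4,r3:Add2,r4:2,r5:1
c5: CDB Add2=2; issue MUL r4<-Mul1 | r0:Add1,r1:6,r2:4,r3:2,r4:Mul1,r5:1
c6: issue SUB r2<-Add2 | r0:Add1,r1:6,r2:Add2,r3:2,r4:Mul1,r5:1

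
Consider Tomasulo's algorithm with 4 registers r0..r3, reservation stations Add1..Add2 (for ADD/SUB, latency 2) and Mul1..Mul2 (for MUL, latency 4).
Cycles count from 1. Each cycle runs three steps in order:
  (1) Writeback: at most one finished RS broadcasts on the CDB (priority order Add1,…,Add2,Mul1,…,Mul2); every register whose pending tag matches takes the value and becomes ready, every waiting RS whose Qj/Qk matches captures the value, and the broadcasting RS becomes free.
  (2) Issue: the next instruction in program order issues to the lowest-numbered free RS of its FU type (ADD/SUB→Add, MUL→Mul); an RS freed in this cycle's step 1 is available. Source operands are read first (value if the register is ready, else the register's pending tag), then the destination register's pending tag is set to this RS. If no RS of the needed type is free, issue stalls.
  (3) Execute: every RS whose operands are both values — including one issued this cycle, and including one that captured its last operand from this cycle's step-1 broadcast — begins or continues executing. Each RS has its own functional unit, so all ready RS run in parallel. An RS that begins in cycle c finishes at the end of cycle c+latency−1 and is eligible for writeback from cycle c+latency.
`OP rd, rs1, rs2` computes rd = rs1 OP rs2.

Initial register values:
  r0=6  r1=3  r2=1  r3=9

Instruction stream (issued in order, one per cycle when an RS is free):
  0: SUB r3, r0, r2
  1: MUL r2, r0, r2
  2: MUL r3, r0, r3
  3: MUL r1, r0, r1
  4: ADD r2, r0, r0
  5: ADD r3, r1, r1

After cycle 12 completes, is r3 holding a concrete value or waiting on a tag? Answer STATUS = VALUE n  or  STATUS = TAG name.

cycle 1: issue SUB r3<-Add1 // r0:6,r1:3,r2:1,r3:Add1
cycle 2: issue MUL r2<-Mul1 // r0:6,r1:3,r2:Mul1,r3:Add1
cycle 3: CDB Add1=5; issue MUL r3<-Mul2 // r0:6,r1:3,r2:Mul1,r3:Mul2
cycle 4: stall // r0:6,r1:3,r2:Mul1,r3:Mul2
cycle 5: stall // r0:6,r1:3,r2:Mul1,r3:Mul2
cycle 6: CDB Mul1=6; issue MUL r1<-Mul1 // r0:6,r1:Mul1,r2:6,r3:Mul2
cycle 7: CDB Mul2=30; issue ADD r2<-Add1 // r0:6,r1:Mul1,r2:Add1,r3:30
cycle 8: issue ADD r3<-Add2 // r0:6,r1:Mul1,r2:Add1,r3:Add2
cycle 9: CDB Add1=12 // r0:6,r1:Mul1,r2:12,r3:Add2
cycle 10: CDB Mul1=18 // r0:6,r1:18,r2:12,r3:Add2
cycle 11: - // r0:6,r1:18,r2:12,r3:Add2
cycle 12: CDB Add2=36 // r0:6,r1:18,r2:12,r3:36

STATUS = VALUE 36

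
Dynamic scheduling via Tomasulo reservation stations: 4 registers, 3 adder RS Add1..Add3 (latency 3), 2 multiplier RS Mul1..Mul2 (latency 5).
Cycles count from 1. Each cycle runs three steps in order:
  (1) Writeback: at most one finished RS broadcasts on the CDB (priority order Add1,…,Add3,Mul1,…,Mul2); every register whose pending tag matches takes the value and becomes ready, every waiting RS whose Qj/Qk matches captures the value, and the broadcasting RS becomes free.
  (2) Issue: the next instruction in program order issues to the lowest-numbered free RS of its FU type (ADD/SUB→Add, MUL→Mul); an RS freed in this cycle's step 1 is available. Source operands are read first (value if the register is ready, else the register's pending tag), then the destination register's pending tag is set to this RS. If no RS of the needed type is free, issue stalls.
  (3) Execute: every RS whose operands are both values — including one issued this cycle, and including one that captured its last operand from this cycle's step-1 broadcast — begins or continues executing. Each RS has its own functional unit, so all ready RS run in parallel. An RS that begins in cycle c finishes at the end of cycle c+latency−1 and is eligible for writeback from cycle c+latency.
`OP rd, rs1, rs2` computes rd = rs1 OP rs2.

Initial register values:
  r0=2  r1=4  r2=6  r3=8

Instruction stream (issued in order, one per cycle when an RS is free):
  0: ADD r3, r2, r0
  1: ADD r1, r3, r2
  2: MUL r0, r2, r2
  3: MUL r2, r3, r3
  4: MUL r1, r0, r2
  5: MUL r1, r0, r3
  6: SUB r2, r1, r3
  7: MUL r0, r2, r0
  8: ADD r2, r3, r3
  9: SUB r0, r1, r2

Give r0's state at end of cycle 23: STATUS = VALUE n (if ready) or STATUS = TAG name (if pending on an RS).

STATUS = VALUE 272

  c1: issue ADD r3<-Add1  regs: r0:2,r1:4,r2:6,r3:Add1
  c2: issue ADD r1<-Add2  regs: r0:2,r1:Add2,r2:6,r3:Add1
  c3: issue MUL r0<-Mul1  regs: r0:Mul1,r1:Add2,r2:6,r3:Add1
  c4: CDB Add1=8; issue MUL r2<-Mul2  regs: r0:Mul1,r1:Add2,r2:Mul2,r3:8
  c5: stall  regs: r0:Mul1,r1:Add2,r2:Mul2,r3:8
  c6: stall  regs: r0:Mul1,r1:Add2,r2:Mul2,r3:8
  c7: CDB Add2=14; stall  regs: r0:Mul1,r1:14,r2:Mul2,r3:8
  c8: CDB Mul1=36; issue MUL r1<-Mul1  regs: r0:36,r1:Mul1,r2:Mul2,r3:8
  c9: CDB Mul2=64; issue MUL r1<-Mul2  regs: r0:36,r1:Mul2,r2:64,r3:8
  c10: issue SUB r2<-Add1  regs: r0:36,r1:Mul2,r2:Add1,r3:8
  c11: stall  regs: r0:36,r1:Mul2,r2:Add1,r3:8
  c12: stall  regs: r0:36,r1:Mul2,r2:Add1,r3:8
  c13: stall  regs: r0:36,r1:Mul2,r2:Add1,r3:8
  c14: CDB Mul1=2304; issue MUL r0<-Mul1  regs: r0:Mul1,r1:Mul2,r2:Add1,r3:8
  c15: CDB Mul2=288; issue ADD r2<-Add2  regs: r0:Mul1,r1:288,r2:Add2,r3:8
  c16: issue SUB r0<-Add3  regs: r0:Add3,r1:288,r2:Add2,r3:8
  c17: -  regs: r0:Add3,r1:288,r2:Add2,r3:8
  c18: CDB Add1=280  regs: r0:Add3,r1:288,r2:Add2,r3:8
  c19: CDB Add2=16  regs: r0:Add3,r1:288,r2:16,r3:8
  c20: -  regs: r0:Add3,r1:288,r2:16,r3:8
  c21: -  regs: r0:Add3,r1:288,r2:16,r3:8
  c22: CDB Add3=272  regs: r0:272,r1:288,r2:16,r3:8
  c23: CDB Mul1=10080  regs: r0:272,r1:288,r2:16,r3:8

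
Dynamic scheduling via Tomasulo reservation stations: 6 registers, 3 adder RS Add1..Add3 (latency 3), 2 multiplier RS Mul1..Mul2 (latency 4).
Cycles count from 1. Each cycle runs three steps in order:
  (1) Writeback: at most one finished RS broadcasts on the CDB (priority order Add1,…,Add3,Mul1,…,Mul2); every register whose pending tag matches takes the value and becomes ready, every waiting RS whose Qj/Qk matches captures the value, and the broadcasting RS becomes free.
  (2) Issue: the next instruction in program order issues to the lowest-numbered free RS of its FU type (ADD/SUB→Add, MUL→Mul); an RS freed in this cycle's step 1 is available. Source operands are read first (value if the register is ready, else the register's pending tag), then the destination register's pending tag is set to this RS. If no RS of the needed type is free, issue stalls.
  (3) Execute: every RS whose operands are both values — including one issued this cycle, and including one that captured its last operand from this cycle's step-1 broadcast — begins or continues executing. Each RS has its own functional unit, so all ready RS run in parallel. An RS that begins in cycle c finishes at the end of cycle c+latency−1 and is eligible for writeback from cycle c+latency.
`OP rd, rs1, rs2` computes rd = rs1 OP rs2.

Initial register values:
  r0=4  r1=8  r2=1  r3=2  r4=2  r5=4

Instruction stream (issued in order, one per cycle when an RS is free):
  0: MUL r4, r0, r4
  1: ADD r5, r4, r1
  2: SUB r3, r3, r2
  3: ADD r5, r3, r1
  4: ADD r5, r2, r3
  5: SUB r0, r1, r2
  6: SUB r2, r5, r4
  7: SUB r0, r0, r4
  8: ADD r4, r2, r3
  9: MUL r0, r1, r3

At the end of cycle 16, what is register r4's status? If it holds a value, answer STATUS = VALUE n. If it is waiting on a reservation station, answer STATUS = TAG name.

c1: issue MUL r4<-Mul1 | r0:4,r1:8,r2:1,r3:2,r4:Mul1,r5:4
c2: issue ADD r5<-Add1 | r0:4,r1:8,r2:1,r3:2,r4:Mul1,r5:Add1
c3: issue SUB r3<-Add2 | r0:4,r1:8,r2:1,r3:Add2,r4:Mul1,r5:Add1
c4: issue ADD r5<-Add3 | r0:4,r1:8,r2:1,r3:Add2,r4:Mul1,r5:Add3
c5: CDB Mul1=8; stall | r0:4,r1:8,r2:1,r3:Add2,r4:8,r5:Add3
c6: CDB Add2=1; issue ADD r5<-Add2 | r0:4,r1:8,r2:1,r3:1,r4:8,r5:Add2
c7: stall | r0:4,r1:8,r2:1,r3:1,r4:8,r5:Add2
c8: CDB Add1=16; issue SUB r0<-Add1 | r0:Add1,r1:8,r2:1,r3:1,r4:8,r5:Add2
c9: CDB Add2=2; issue SUB r2<-Add2 | r0:Add1,r1:8,r2:Add2,r3:1,r4:8,r5:2
c10: CDB Add3=9; issue SUB r0<-Add3 | r0:Add3,r1:8,r2:Add2,r3:1,r4:8,r5:2
c11: CDB Add1=7; issue ADD r4<-Add1 | r0:Add3,r1:8,r2:Add2,r3:1,r4:Add1,r5:2
c12: CDB Add2=-6; issue MUL r0<-Mul1 | r0:Mul1,r1:8,r2:-6,r3:1,r4:Add1,r5:2
c13: - | r0:Mul1,r1:8,r2:-6,r3:1,r4:Add1,r5:2
c14: CDB Add3=-1 | r0:Mul1,r1:8,r2:-6,r3:1,r4:Add1,r5:2
c15: CDB Add1=-5 | r0:Mul1,r1:8,r2:-6,r3:1,r4:-5,r5:2
c16: CDB Mul1=8 | r0:8,r1:8,r2:-6,r3:1,r4:-5,r5:2

STATUS = VALUE -5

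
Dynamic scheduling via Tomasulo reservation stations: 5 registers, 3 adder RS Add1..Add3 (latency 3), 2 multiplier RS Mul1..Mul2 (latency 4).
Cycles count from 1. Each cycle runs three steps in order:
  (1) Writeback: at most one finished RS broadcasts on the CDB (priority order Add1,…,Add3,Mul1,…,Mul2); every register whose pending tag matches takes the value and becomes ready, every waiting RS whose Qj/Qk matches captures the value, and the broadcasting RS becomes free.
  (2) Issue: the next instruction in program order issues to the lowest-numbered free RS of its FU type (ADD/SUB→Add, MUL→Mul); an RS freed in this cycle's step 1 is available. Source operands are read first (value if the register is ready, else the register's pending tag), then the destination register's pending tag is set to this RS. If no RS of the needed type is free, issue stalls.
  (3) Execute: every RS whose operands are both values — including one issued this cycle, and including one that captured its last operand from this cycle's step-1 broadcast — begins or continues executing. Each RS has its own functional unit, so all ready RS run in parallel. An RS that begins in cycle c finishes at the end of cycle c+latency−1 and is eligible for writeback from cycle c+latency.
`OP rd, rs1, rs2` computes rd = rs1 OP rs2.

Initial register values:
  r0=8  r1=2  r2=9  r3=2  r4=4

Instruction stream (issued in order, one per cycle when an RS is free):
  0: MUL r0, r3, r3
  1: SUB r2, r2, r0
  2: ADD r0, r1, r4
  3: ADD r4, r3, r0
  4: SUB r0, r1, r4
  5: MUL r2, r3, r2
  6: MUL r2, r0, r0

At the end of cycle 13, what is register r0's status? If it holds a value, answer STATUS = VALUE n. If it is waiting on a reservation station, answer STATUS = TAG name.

cycle 1: issue MUL r0<-Mul1 // r0:Mul1,r1:2,r2:9,r3:2,r4:4
cycle 2: issue SUB r2<-Add1 // r0:Mul1,r1:2,r2:Add1,r3:2,r4:4
cycle 3: issue ADD r0<-Add2 // r0:Add2,r1:2,r2:Add1,r3:2,r4:4
cycle 4: issue ADD r4<-Add3 // r0:Add2,r1:2,r2:Add1,r3:2,r4:Add3
cycle 5: CDB Mul1=4; stall // r0:Add2,r1:2,r2:Add1,r3:2,r4:Add3
cycle 6: CDB Add2=6; issue SUB r0<-Add2 // r0:Add2,r1:2,r2:Add1,r3:2,r4:Add3
cycle 7: issue MUL r2<-Mul1 // r0:Add2,r1:2,r2:Mul1,r3:2,r4:Add3
cycle 8: CDB Add1=5; issue MUL r2<-Mul2 // r0:Add2,r1:2,r2:Mul2,r3:2,r4:Add3
cycle 9: CDB Add3=8 // r0:Add2,r1:2,r2:Mul2,r3:2,r4:8
cycle 10: - // r0:Add2,r1:2,r2:Mul2,r3:2,r4:8
cycle 11: - // r0:Add2,r1:2,r2:Mul2,r3:2,r4:8
cycle 12: CDB Add2=-6 // r0:-6,r1:2,r2:Mul2,r3:2,r4:8
cycle 13: CDB Mul1=10 // r0:-6,r1:2,r2:Mul2,r3:2,r4:8

STATUS = VALUE -6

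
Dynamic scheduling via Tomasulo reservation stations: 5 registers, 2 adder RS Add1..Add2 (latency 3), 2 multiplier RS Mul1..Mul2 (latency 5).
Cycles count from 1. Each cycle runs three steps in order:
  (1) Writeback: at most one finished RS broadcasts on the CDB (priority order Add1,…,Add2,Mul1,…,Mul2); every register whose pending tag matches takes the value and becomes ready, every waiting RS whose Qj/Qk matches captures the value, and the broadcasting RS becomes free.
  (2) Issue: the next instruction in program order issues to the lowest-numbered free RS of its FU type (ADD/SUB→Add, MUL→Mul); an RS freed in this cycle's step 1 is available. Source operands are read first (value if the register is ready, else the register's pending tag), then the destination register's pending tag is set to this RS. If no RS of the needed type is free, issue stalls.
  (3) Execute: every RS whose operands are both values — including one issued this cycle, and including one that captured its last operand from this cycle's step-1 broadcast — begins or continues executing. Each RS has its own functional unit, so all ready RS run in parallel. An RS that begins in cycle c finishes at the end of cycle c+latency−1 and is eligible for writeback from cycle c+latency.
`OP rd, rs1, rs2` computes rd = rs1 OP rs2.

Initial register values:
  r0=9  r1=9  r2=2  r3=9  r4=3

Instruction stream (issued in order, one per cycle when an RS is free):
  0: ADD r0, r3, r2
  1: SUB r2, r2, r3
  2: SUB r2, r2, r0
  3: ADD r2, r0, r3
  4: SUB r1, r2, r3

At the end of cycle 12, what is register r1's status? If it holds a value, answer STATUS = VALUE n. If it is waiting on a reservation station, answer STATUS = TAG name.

cycle 1: issue ADD r0<-Add1 // r0:Add1,r1:9,r2:2,r3:9,r4:3
cycle 2: issue SUB r2<-Add2 // r0:Add1,r1:9,r2:Add2,r3:9,r4:3
cycle 3: stall // r0:Add1,r1:9,r2:Add2,r3:9,r4:3
cycle 4: CDB Add1=11; issue SUB r2<-Add1 // r0:11,r1:9,r2:Add1,r3:9,r4:3
cycle 5: CDB Add2=-7; issue ADD r2<-Add2 // r0:11,r1:9,r2:Add2,r3:9,r4:3
cycle 6: stall // r0:11,r1:9,r2:Add2,r3:9,r4:3
cycle 7: stall // r0:11,r1:9,r2:Add2,r3:9,r4:3
cycle 8: CDB Add1=-18; issue SUB r1<-Add1 // r0:11,r1:Add1,r2:Add2,r3:9,r4:3
cycle 9: CDB Add2=20 // r0:11,r1:Add1,r2:20,r3:9,r4:3
cycle 10: - // r0:11,r1:Add1,r2:20,r3:9,r4:3
cycle 11: - // r0:11,r1:Add1,r2:20,r3:9,r4:3
cycle 12: CDB Add1=11 // r0:11,r1:11,r2:20,r3:9,r4:3

STATUS = VALUE 11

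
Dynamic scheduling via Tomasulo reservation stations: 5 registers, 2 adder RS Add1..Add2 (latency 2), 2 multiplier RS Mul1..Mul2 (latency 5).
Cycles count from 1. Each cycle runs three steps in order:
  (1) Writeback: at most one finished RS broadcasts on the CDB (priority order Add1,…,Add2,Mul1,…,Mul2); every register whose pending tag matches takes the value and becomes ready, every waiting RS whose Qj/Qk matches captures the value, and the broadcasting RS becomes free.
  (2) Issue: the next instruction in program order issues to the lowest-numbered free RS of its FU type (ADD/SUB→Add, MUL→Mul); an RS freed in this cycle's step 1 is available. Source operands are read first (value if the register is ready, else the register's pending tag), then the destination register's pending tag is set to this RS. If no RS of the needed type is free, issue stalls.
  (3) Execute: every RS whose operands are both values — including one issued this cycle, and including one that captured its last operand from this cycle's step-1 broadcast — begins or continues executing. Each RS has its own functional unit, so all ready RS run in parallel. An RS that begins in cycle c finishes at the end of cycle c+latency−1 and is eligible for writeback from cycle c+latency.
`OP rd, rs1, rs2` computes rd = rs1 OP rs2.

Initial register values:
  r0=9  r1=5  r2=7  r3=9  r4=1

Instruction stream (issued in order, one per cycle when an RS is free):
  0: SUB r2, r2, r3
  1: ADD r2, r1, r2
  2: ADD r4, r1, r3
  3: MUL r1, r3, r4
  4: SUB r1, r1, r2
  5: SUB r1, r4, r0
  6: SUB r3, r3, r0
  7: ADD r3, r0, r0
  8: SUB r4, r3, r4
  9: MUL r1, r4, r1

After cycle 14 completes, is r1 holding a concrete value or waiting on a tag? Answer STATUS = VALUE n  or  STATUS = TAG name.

  c1: issue SUB r2<-Add1  regs: r0:9,r1:5,r2:Add1,r3:9,r4:1
  c2: issue ADD r2<-Add2  regs: r0:9,r1:5,r2:Add2,r3:9,r4:1
  c3: CDB Add1=-2; issue ADD r4<-Add1  regs: r0:9,r1:5,r2:Add2,r3:9,r4:Add1
  c4: issue MUL r1<-Mul1  regs: r0:9,r1:Mul1,r2:Add2,r3:9,r4:Add1
  c5: CDB Add1=14; issue SUB r1<-Add1  regs: r0:9,r1:Add1,r2:Add2,r3:9,r4:14
  c6: CDB Add2=3; issue SUB r1<-Add2  regs: r0:9,r1:Add2,r2:3,r3:9,r4:14
  c7: stall  regs: r0:9,r1:Add2,r2:3,r3:9,r4:14
  c8: CDB Add2=5; issue SUB r3<-Add2  regs: r0:9,r1:5,r2:3,r3:Add2,r4:14
  c9: stall  regs: r0:9,r1:5,r2:3,r3:Add2,r4:14
  c10: CDB Add2=0; issue ADD r3<-Add2  regs: r0:9,r1:5,r2:3,r3:Add2,r4:14
  c11: CDB Mul1=126; stall  regs: r0:9,r1:5,r2:3,r3:Add2,r4:14
  c12: CDB Add2=18; issue SUB r4<-Add2  regs: r0:9,r1:5,r2:3,r3:18,r4:Add2
  c13: CDB Add1=123; issue MUL r1<-Mul1  regs: r0:9,r1:Mul1,r2:3,r3:18,r4:Add2
  c14: CDB Add2=4  regs: r0:9,r1:Mul1,r2:3,r3:18,r4:4

STATUS = TAG Mul1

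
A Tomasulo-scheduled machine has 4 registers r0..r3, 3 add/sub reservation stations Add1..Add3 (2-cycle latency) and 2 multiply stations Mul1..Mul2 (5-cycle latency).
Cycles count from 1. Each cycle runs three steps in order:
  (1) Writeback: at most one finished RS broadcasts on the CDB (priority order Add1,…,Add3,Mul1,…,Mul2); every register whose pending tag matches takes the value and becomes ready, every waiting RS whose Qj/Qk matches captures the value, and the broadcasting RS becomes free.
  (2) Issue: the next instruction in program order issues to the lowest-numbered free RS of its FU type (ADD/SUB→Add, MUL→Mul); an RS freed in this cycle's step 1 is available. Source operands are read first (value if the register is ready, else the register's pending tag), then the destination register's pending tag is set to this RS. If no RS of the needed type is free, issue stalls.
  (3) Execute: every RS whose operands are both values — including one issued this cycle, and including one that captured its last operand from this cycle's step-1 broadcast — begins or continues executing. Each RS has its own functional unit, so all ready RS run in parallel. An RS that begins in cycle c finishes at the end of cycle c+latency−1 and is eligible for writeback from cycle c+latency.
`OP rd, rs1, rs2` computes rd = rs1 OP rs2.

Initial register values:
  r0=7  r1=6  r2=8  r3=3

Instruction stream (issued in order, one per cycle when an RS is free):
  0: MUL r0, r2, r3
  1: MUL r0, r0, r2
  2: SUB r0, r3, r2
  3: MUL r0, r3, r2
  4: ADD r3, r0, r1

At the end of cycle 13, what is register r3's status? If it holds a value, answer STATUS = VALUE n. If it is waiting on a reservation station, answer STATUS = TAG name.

STATUS = VALUE 30

cycle 1: issue MUL r0<-Mul1 // r0:Mul1,r1:6,r2:8,r3:3
cycle 2: issue MUL r0<-Mul2 // r0:Mul2,r1:6,r2:8,r3:3
cycle 3: issue SUB r0<-Add1 // r0:Add1,r1:6,r2:8,r3:3
cycle 4: stall // r0:Add1,r1:6,r2:8,r3:3
cycle 5: CDB Add1=-5; stall // r0:-5,r1:6,r2:8,r3:3
cycle 6: CDB Mul1=24; issue MUL r0<-Mul1 // r0:Mul1,r1:6,r2:8,r3:3
cycle 7: issue ADD r3<-Add1 // r0:Mul1,r1:6,r2:8,r3:Add1
cycle 8: - // r0:Mul1,r1:6,r2:8,r3:Add1
cycle 9: - // r0:Mul1,r1:6,r2:8,r3:Add1
cycle 10: - // r0:Mul1,r1:6,r2:8,r3:Add1
cycle 11: CDB Mul1=24 // r0:24,r1:6,r2:8,r3:Add1
cycle 12: CDB Mul2=192 // r0:24,r1:6,r2:8,r3:Add1
cycle 13: CDB Add1=30 // r0:24,r1:6,r2:8,r3:30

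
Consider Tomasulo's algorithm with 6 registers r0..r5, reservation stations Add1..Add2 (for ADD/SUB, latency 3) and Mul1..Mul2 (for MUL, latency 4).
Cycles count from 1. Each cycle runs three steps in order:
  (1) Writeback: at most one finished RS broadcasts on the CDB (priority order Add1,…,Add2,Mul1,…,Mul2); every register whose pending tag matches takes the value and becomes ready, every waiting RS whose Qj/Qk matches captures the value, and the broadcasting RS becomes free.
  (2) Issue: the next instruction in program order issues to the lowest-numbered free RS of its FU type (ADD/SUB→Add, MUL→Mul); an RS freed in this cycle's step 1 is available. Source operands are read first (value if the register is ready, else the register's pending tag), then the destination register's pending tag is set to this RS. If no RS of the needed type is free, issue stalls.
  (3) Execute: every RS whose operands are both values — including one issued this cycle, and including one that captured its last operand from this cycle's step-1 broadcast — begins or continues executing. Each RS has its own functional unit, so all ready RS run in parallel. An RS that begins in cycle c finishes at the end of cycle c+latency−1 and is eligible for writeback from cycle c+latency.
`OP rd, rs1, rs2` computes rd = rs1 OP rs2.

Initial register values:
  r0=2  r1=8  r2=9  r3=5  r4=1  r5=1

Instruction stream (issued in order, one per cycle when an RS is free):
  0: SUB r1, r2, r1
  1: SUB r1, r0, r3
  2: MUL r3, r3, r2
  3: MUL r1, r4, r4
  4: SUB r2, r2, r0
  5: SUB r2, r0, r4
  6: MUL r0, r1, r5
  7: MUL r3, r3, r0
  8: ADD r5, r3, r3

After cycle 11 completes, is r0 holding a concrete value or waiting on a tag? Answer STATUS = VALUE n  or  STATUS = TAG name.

cycle 1: issue SUB r1<-Add1 // r0:2,r1:Add1,r2:9,r3:5,r4:1,r5:1
cycle 2: issue SUB r1<-Add2 // r0:2,r1:Add2,r2:9,r3:5,r4:1,r5:1
cycle 3: issue MUL r3<-Mul1 // r0:2,r1:Add2,r2:9,r3:Mul1,r4:1,r5:1
cycle 4: CDB Add1=1; issue MUL r1<-Mul2 // r0:2,r1:Mul2,r2:9,r3:Mul1,r4:1,r5:1
cycle 5: CDB Add2=-3; issue SUB r2<-Add1 // r0:2,r1:Mul2,r2:Add1,r3:Mul1,r4:1,r5:1
cycle 6: issue SUB r2<-Add2 // r0:2,r1:Mul2,r2:Add2,r3:Mul1,r4:1,r5:1
cycle 7: CDB Mul1=45; issue MUL r0<-Mul1 // r0:Mul1,r1:Mul2,r2:Add2,r3:45,r4:1,r5:1
cycle 8: CDB Add1=7; stall // r0:Mul1,r1:Mul2,r2:Add2,r3:45,r4:1,r5:1
cycle 9: CDB Add2=1; stall // r0:Mul1,r1:Mul2,r2:1,r3:45,r4:1,r5:1
cycle 10: CDB Mul2=1; issue MUL r3<-Mul2 // r0:Mul1,r1:1,r2:1,r3:Mul2,r4:1,r5:1
cycle 11: issue ADD r5<-Add1 // r0:Mul1,r1:1,r2:1,r3:Mul2,r4:1,r5:Add1

STATUS = TAG Mul1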